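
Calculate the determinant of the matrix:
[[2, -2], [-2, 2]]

For a 2×2 matrix [[a, b], [c, d]], det = ad - bc
det = (2)(2) - (-2)(-2) = 4 - 4 = 0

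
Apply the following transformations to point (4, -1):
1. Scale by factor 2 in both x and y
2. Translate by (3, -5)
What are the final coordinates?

Step 1: Scale (4, -1) by 2 → (8, -2)
Step 2: Translate by (3, -5) → (11, -7)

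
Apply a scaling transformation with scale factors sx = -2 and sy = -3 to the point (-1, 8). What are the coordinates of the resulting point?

Scaling matrix:
[[-2, 0], [0, -3]]
Result: (-1 × -2, 8 × -3) = (2, -24)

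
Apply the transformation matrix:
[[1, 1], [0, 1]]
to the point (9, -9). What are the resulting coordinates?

Matrix multiplication:
[[1, 1], [0, 1]] × [9, -9]ᵀ
= [(1)(9) + (1)(-9), (0)(9) + (1)(-9)]ᵀ
= [0, -9]ᵀ
Result: (0, -9)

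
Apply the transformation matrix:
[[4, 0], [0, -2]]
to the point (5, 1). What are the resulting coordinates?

Matrix multiplication:
[[4, 0], [0, -2]] × [5, 1]ᵀ
= [(4)(5) + (0)(1), (0)(5) + (-2)(1)]ᵀ
= [20, -2]ᵀ
Result: (20, -2)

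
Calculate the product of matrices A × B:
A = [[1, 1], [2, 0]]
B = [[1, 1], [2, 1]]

Matrix multiplication:
C[0][0] = 1×1 + 1×2 = 3
C[0][1] = 1×1 + 1×1 = 2
C[1][0] = 2×1 + 0×2 = 2
C[1][1] = 2×1 + 0×1 = 2
Result: [[3, 2], [2, 2]]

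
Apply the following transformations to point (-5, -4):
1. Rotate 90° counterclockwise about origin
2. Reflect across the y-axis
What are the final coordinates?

Step 1: Rotate 90° → (4, -5)
Step 2: Reflect across y-axis → (-4, -5)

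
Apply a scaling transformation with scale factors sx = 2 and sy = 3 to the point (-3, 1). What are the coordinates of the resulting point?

Scaling matrix:
[[2, 0], [0, 3]]
Result: (-3 × 2, 1 × 3) = (-6, 3)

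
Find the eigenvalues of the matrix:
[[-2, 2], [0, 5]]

Characteristic equation: det(A - λI) = 0
λ² - (trace)λ + (det) = 0
trace = -2 + 5 = 3, det = (-2)(5) - (2)(0) = -10
λ² - (3)λ + (-10) = 0
λ = (3 ± √((3)² - 4·(-10))) / 2 = (3 ± √49) / 2
Solving: λ = -2, 5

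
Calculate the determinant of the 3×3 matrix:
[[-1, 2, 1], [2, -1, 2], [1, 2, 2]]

Expansion along first row:
det = -1·det([[-1,2],[2,2]]) - 2·det([[2,2],[1,2]]) + 1·det([[2,-1],[1,2]])
    = -1·(-1·2 - 2·2) - 2·(2·2 - 2·1) + 1·(2·2 - -1·1)
    = -1·-6 - 2·2 + 1·5
    = 6 + -4 + 5 = 7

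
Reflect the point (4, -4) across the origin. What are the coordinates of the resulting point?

Reflection across origin: (4, -4) → (-4, 4)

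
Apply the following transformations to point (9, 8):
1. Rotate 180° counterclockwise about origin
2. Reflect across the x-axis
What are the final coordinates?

Step 1: Rotate 180° → (-9, -8)
Step 2: Reflect across x-axis → (-9, 8)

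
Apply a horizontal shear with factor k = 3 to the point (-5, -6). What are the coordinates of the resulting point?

Shear matrix for horizontal shear with factor k = 3:
[[1, 3], [0, 1]]
Result: (-5, -6) → (-23, -6)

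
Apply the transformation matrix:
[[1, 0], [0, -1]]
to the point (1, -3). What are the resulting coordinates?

Matrix multiplication:
[[1, 0], [0, -1]] × [1, -3]ᵀ
= [(1)(1) + (0)(-3), (0)(1) + (-1)(-3)]ᵀ
= [1, 3]ᵀ
Result: (1, 3)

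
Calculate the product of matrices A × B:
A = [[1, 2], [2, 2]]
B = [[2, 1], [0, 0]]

Matrix multiplication:
C[0][0] = 1×2 + 2×0 = 2
C[0][1] = 1×1 + 2×0 = 1
C[1][0] = 2×2 + 2×0 = 4
C[1][1] = 2×1 + 2×0 = 2
Result: [[2, 1], [4, 2]]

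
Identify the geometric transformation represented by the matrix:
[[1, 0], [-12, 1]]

This matrix represents: vertical shear with factor -12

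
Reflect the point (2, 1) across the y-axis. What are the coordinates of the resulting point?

Reflection across y-axis: (2, 1) → (-2, 1)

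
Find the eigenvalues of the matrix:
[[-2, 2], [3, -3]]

Characteristic equation: det(A - λI) = 0
λ² - (trace)λ + (det) = 0
trace = -2 + -3 = -5, det = (-2)(-3) - (2)(3) = 0
λ² - (-5)λ + (0) = 0
λ = (-5 ± √((-5)² - 4·(0))) / 2 = (-5 ± √25) / 2
Solving: λ = -5, 0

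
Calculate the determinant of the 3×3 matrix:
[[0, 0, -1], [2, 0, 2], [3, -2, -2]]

Expansion along first row:
det = 0·det([[0,2],[-2,-2]]) - 0·det([[2,2],[3,-2]]) + -1·det([[2,0],[3,-2]])
    = 0·(0·-2 - 2·-2) - 0·(2·-2 - 2·3) + -1·(2·-2 - 0·3)
    = 0·4 - 0·-10 + -1·-4
    = 0 + 0 + 4 = 4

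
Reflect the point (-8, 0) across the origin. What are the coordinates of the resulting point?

Reflection across origin: (-8, 0) → (8, 0)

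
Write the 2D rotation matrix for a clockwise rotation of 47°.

Rotation matrix formula: [[cos θ, -sin θ], [sin θ, cos θ]]
A clockwise rotation by 47° is equivalent to a counterclockwise rotation by -47°.
For θ = -47°:
cos(-47°) = 0.6820
sin(-47°) = -0.7314
Result: [[0.6820, 0.7314], [-0.7314, 0.6820]]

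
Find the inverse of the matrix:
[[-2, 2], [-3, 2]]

For [[a,b],[c,d]], inverse = (1/det)·[[d,-b],[-c,a]]
det = (-2)(2) - (2)(-3) = -4 - -6 = 2
Inverse = (1/2)·[[2, -2], [3, -2]]
= [[1, -1], [3/2, -1]]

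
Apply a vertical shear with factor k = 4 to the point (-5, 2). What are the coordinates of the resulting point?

Shear matrix for vertical shear with factor k = 4:
[[1, 0], [4, 1]]
Result: (-5, 2) → (-5, -18)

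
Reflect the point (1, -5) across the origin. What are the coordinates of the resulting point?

Reflection across origin: (1, -5) → (-1, 5)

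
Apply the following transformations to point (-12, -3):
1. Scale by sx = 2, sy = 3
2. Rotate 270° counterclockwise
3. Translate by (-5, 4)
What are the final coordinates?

Step 1: Scale → (-24, -9)
Step 2: Rotate 270° → (-9, 24)
Step 3: Translate → (-14, 28)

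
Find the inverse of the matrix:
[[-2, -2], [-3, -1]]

For [[a,b],[c,d]], inverse = (1/det)·[[d,-b],[-c,a]]
det = (-2)(-1) - (-2)(-3) = 2 - 6 = -4
Inverse = (1/-4)·[[-1, 2], [3, -2]]
= [[1/4, -1/2], [-3/4, 1/2]]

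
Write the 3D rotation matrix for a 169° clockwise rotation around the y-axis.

Rotation matrix for clockwise 169° around y-axis:
A clockwise rotation by 169° is a counterclockwise rotation by -169°.
cos(-169°) = -0.9816, sin(-169°) = -0.1908
Result: [[-0.9816, 0, -0.1908], [0, 1, 0], [0.1908, 0, -0.9816]]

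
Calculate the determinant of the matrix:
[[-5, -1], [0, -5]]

For a 2×2 matrix [[a, b], [c, d]], det = ad - bc
det = (-5)(-5) - (-1)(0) = 25 - 0 = 25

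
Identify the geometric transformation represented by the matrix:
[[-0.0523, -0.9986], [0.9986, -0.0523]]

This matrix represents: rotation by 93° counterclockwise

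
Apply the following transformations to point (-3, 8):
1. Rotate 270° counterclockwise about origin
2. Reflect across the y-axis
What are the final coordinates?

Step 1: Rotate 270° → (8, 3)
Step 2: Reflect across y-axis → (-8, 3)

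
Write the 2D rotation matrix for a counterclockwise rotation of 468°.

Rotation matrix formula: [[cos θ, -sin θ], [sin θ, cos θ]]
For θ = 468°:
cos(468°) = -0.3090
sin(468°) = 0.9511
Result: [[-0.3090, -0.9511], [0.9511, -0.3090]]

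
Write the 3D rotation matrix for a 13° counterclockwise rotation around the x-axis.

Rotation matrix for counterclockwise 13° around x-axis:
cos(13°) = 0.9744, sin(13°) = 0.2250
Result: [[1, 0, 0], [0, 0.9744, -0.2250], [0, 0.2250, 0.9744]]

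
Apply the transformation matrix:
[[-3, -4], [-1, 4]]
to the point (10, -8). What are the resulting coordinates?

Matrix multiplication:
[[-3, -4], [-1, 4]] × [10, -8]ᵀ
= [(-3)(10) + (-4)(-8), (-1)(10) + (4)(-8)]ᵀ
= [2, -42]ᵀ
Result: (2, -42)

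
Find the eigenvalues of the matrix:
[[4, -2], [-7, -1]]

Characteristic equation: det(A - λI) = 0
λ² - (trace)λ + (det) = 0
trace = 4 + -1 = 3, det = (4)(-1) - (-2)(-7) = -18
λ² - (3)λ + (-18) = 0
λ = (3 ± √((3)² - 4·(-18))) / 2 = (3 ± √81) / 2
Solving: λ = -3, 6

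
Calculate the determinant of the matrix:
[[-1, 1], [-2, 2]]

For a 2×2 matrix [[a, b], [c, d]], det = ad - bc
det = (-1)(2) - (1)(-2) = -2 - -2 = 0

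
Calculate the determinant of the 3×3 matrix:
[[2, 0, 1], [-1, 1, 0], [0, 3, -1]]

Expansion along first row:
det = 2·det([[1,0],[3,-1]]) - 0·det([[-1,0],[0,-1]]) + 1·det([[-1,1],[0,3]])
    = 2·(1·-1 - 0·3) - 0·(-1·-1 - 0·0) + 1·(-1·3 - 1·0)
    = 2·-1 - 0·1 + 1·-3
    = -2 + 0 + -3 = -5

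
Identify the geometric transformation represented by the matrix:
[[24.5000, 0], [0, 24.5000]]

This matrix represents: uniform scaling by factor 24.5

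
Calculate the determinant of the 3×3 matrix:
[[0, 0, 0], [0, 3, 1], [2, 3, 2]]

Expansion along first row:
det = 0·det([[3,1],[3,2]]) - 0·det([[0,1],[2,2]]) + 0·det([[0,3],[2,3]])
    = 0·(3·2 - 1·3) - 0·(0·2 - 1·2) + 0·(0·3 - 3·2)
    = 0·3 - 0·-2 + 0·-6
    = 0 + 0 + 0 = 0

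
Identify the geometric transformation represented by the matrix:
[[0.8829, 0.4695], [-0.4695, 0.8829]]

This matrix represents: rotation by 332° counterclockwise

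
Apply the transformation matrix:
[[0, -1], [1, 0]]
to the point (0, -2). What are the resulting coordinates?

Matrix multiplication:
[[0, -1], [1, 0]] × [0, -2]ᵀ
= [(0)(0) + (-1)(-2), (1)(0) + (0)(-2)]ᵀ
= [2, 0]ᵀ
Result: (2, 0)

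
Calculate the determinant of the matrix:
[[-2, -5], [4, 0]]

For a 2×2 matrix [[a, b], [c, d]], det = ad - bc
det = (-2)(0) - (-5)(4) = 0 - -20 = 20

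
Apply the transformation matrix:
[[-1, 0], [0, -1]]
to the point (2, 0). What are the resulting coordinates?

Matrix multiplication:
[[-1, 0], [0, -1]] × [2, 0]ᵀ
= [(-1)(2) + (0)(0), (0)(2) + (-1)(0)]ᵀ
= [-2, 0]ᵀ
Result: (-2, 0)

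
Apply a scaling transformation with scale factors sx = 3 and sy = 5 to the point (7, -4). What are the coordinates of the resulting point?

Scaling matrix:
[[3, 0], [0, 5]]
Result: (7 × 3, -4 × 5) = (21, -20)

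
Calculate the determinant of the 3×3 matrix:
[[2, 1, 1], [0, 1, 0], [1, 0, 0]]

Expansion along first row:
det = 2·det([[1,0],[0,0]]) - 1·det([[0,0],[1,0]]) + 1·det([[0,1],[1,0]])
    = 2·(1·0 - 0·0) - 1·(0·0 - 0·1) + 1·(0·0 - 1·1)
    = 2·0 - 1·0 + 1·-1
    = 0 + 0 + -1 = -1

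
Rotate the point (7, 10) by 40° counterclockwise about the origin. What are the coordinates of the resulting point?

Rotation matrix for 40°: [[cos 40°, -sin 40°], [sin 40°, cos 40°]] ≈ [[0.766044, -0.642788], [0.642788, 0.766044]]
[[0.766044, -0.642788], [0.642788, 0.766044]] × [7, 10]ᵀ ≈ [-1.0656, 12.1600]ᵀ
Result: (-1.0656, 12.1600)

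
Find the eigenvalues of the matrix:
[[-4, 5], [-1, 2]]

Characteristic equation: det(A - λI) = 0
λ² - (trace)λ + (det) = 0
trace = -4 + 2 = -2, det = (-4)(2) - (5)(-1) = -3
λ² - (-2)λ + (-3) = 0
λ = (-2 ± √((-2)² - 4·(-3))) / 2 = (-2 ± √16) / 2
Solving: λ = -3, 1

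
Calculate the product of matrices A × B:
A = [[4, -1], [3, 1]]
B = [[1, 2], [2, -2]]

Matrix multiplication:
C[0][0] = 4×1 + -1×2 = 2
C[0][1] = 4×2 + -1×-2 = 10
C[1][0] = 3×1 + 1×2 = 5
C[1][1] = 3×2 + 1×-2 = 4
Result: [[2, 10], [5, 4]]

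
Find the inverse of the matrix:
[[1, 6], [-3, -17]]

For [[a,b],[c,d]], inverse = (1/det)·[[d,-b],[-c,a]]
det = (1)(-17) - (6)(-3) = -17 - -18 = 1
Inverse = [[-17, -6], [3, 1]]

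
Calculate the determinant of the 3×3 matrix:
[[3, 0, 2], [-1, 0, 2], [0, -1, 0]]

Expansion along first row:
det = 3·det([[0,2],[-1,0]]) - 0·det([[-1,2],[0,0]]) + 2·det([[-1,0],[0,-1]])
    = 3·(0·0 - 2·-1) - 0·(-1·0 - 2·0) + 2·(-1·-1 - 0·0)
    = 3·2 - 0·0 + 2·1
    = 6 + 0 + 2 = 8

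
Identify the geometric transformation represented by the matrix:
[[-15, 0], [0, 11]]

This matrix represents: non-uniform scaling by sx = -15, sy = 11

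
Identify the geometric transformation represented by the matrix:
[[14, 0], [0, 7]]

This matrix represents: non-uniform scaling by sx = 14, sy = 7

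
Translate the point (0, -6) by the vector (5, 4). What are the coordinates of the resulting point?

Translation by (5, 4) (homogeneous matrix [[1, 0, 5], [0, 1, 4], [0, 0, 1]]):
x' = 0 + 5 = 5
y' = -6 + 4 = -2
Result: (5, -2)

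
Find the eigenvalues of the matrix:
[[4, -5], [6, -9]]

Characteristic equation: det(A - λI) = 0
λ² - (trace)λ + (det) = 0
trace = 4 + -9 = -5, det = (4)(-9) - (-5)(6) = -6
λ² - (-5)λ + (-6) = 0
λ = (-5 ± √((-5)² - 4·(-6))) / 2 = (-5 ± √49) / 2
Solving: λ = -6, 1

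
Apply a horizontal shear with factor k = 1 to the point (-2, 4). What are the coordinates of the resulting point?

Shear matrix for horizontal shear with factor k = 1:
[[1, 1], [0, 1]]
Result: (-2, 4) → (2, 4)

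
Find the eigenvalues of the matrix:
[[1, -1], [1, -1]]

Characteristic equation: det(A - λI) = 0
λ² - (trace)λ + (det) = 0
trace = 1 + -1 = 0, det = (1)(-1) - (-1)(1) = 0
λ² - (0)λ + (0) = 0
λ = (0 ± √((0)² - 4·(0))) / 2 = (0 ± √0) / 2
Solving: λ = 0, 0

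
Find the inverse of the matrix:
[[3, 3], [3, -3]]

For [[a,b],[c,d]], inverse = (1/det)·[[d,-b],[-c,a]]
det = (3)(-3) - (3)(3) = -9 - 9 = -18
Inverse = (1/-18)·[[-3, -3], [-3, 3]]
= [[1/6, 1/6], [1/6, -1/6]]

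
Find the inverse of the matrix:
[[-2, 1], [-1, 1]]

For [[a,b],[c,d]], inverse = (1/det)·[[d,-b],[-c,a]]
det = (-2)(1) - (1)(-1) = -2 - -1 = -1
Inverse = (1/-1)·[[1, -1], [1, -2]]
= [[-1, 1], [-1, 2]]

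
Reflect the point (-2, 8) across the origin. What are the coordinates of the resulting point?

Reflection across origin: (-2, 8) → (2, -8)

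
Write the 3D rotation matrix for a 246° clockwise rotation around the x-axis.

Rotation matrix for clockwise 246° around x-axis:
A clockwise rotation by 246° is a counterclockwise rotation by -246°.
cos(-246°) = -0.4067, sin(-246°) = 0.9135
Result: [[1, 0, 0], [0, -0.4067, -0.9135], [0, 0.9135, -0.4067]]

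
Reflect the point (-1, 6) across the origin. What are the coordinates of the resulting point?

Reflection across origin: (-1, 6) → (1, -6)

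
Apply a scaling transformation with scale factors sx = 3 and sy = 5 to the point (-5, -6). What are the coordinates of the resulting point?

Scaling matrix:
[[3, 0], [0, 5]]
Result: (-5 × 3, -6 × 5) = (-15, -30)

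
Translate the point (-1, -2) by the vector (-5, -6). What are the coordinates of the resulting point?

Translation by (-5, -6) (homogeneous matrix [[1, 0, -5], [0, 1, -6], [0, 0, 1]]):
x' = -1 + -5 = -6
y' = -2 + -6 = -8
Result: (-6, -8)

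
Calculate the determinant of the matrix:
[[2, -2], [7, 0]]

For a 2×2 matrix [[a, b], [c, d]], det = ad - bc
det = (2)(0) - (-2)(7) = 0 - -14 = 14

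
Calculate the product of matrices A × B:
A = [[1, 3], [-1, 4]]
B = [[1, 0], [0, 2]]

Matrix multiplication:
C[0][0] = 1×1 + 3×0 = 1
C[0][1] = 1×0 + 3×2 = 6
C[1][0] = -1×1 + 4×0 = -1
C[1][1] = -1×0 + 4×2 = 8
Result: [[1, 6], [-1, 8]]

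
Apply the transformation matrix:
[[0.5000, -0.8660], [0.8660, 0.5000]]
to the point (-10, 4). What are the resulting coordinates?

Matrix multiplication:
[[0.5000, -0.8660], [0.8660, 0.5000]] × [-10, 4]ᵀ
= [(0.5000)(-10) + (-0.8660)(4), (0.8660)(-10) + (0.5000)(4)]ᵀ
= [-8.4640, -6.6600]ᵀ
Result: (-8.4640, -6.6600)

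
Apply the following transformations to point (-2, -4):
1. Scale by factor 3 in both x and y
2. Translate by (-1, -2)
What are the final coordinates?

Step 1: Scale (-2, -4) by 3 → (-6, -12)
Step 2: Translate by (-1, -2) → (-7, -14)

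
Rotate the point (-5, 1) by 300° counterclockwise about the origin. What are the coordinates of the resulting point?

Rotation matrix for 300°: [[cos 300°, -sin 300°], [sin 300°, cos 300°]] ≈ [[0.500000, 0.866025], [-0.866025, 0.500000]]
[[0.500000, 0.866025], [-0.866025, 0.500000]] × [-5, 1]ᵀ ≈ [-1.6340, 4.8301]ᵀ
Result: (-1.6340, 4.8301)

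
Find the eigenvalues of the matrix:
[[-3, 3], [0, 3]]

Characteristic equation: det(A - λI) = 0
λ² - (trace)λ + (det) = 0
trace = -3 + 3 = 0, det = (-3)(3) - (3)(0) = -9
λ² - (0)λ + (-9) = 0
λ = (0 ± √((0)² - 4·(-9))) / 2 = (0 ± √36) / 2
Solving: λ = -3, 3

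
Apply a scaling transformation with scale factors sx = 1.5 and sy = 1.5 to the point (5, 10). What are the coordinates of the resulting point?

Scaling matrix:
[[1.50, 0], [0, 1.50]]
Result: (5 × 1.5, 10 × 1.5) = (7.5, 15)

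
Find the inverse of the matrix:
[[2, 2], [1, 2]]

For [[a,b],[c,d]], inverse = (1/det)·[[d,-b],[-c,a]]
det = (2)(2) - (2)(1) = 4 - 2 = 2
Inverse = (1/2)·[[2, -2], [-1, 2]]
= [[1, -1], [-1/2, 1]]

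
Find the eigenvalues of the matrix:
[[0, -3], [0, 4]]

Characteristic equation: det(A - λI) = 0
λ² - (trace)λ + (det) = 0
trace = 0 + 4 = 4, det = (0)(4) - (-3)(0) = 0
λ² - (4)λ + (0) = 0
λ = (4 ± √((4)² - 4·(0))) / 2 = (4 ± √16) / 2
Solving: λ = 0, 4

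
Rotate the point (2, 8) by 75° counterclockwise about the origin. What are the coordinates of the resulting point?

Rotation matrix for 75°: [[cos 75°, -sin 75°], [sin 75°, cos 75°]] ≈ [[0.258819, -0.965926], [0.965926, 0.258819]]
[[0.258819, -0.965926], [0.965926, 0.258819]] × [2, 8]ᵀ ≈ [-7.2098, 4.0024]ᵀ
Result: (-7.2098, 4.0024)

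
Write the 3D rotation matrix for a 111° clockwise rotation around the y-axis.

Rotation matrix for clockwise 111° around y-axis:
A clockwise rotation by 111° is a counterclockwise rotation by -111°.
cos(-111°) = -0.3584, sin(-111°) = -0.9336
Result: [[-0.3584, 0, -0.9336], [0, 1, 0], [0.9336, 0, -0.3584]]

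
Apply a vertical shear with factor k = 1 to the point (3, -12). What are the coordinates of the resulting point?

Shear matrix for vertical shear with factor k = 1:
[[1, 0], [1, 1]]
Result: (3, -12) → (3, -9)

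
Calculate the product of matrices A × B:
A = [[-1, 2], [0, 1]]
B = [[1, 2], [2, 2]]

Matrix multiplication:
C[0][0] = -1×1 + 2×2 = 3
C[0][1] = -1×2 + 2×2 = 2
C[1][0] = 0×1 + 1×2 = 2
C[1][1] = 0×2 + 1×2 = 2
Result: [[3, 2], [2, 2]]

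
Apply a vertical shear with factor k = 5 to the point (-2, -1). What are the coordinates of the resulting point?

Shear matrix for vertical shear with factor k = 5:
[[1, 0], [5, 1]]
Result: (-2, -1) → (-2, -11)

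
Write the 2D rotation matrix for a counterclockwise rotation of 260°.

Rotation matrix formula: [[cos θ, -sin θ], [sin θ, cos θ]]
For θ = 260°:
cos(260°) = -0.1736
sin(260°) = -0.9848
Result: [[-0.1736, 0.9848], [-0.9848, -0.1736]]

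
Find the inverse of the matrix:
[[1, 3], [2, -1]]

For [[a,b],[c,d]], inverse = (1/det)·[[d,-b],[-c,a]]
det = (1)(-1) - (3)(2) = -1 - 6 = -7
Inverse = (1/-7)·[[-1, -3], [-2, 1]]
= [[1/7, 3/7], [2/7, -1/7]]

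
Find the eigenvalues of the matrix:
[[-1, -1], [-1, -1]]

Characteristic equation: det(A - λI) = 0
λ² - (trace)λ + (det) = 0
trace = -1 + -1 = -2, det = (-1)(-1) - (-1)(-1) = 0
λ² - (-2)λ + (0) = 0
λ = (-2 ± √((-2)² - 4·(0))) / 2 = (-2 ± √4) / 2
Solving: λ = -2, 0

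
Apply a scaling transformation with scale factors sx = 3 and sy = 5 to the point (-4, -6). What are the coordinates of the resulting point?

Scaling matrix:
[[3, 0], [0, 5]]
Result: (-4 × 3, -6 × 5) = (-12, -30)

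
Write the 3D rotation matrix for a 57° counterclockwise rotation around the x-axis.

Rotation matrix for counterclockwise 57° around x-axis:
cos(57°) = 0.5446, sin(57°) = 0.8387
Result: [[1, 0, 0], [0, 0.5446, -0.8387], [0, 0.8387, 0.5446]]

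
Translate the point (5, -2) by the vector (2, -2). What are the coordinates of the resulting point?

Translation by (2, -2) (homogeneous matrix [[1, 0, 2], [0, 1, -2], [0, 0, 1]]):
x' = 5 + 2 = 7
y' = -2 + -2 = -4
Result: (7, -4)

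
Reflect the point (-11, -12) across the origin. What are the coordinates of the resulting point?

Reflection across origin: (-11, -12) → (11, 12)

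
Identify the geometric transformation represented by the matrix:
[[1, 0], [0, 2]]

This matrix represents: non-uniform scaling by sx = 1, sy = 2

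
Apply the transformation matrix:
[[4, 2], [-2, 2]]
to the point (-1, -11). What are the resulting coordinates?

Matrix multiplication:
[[4, 2], [-2, 2]] × [-1, -11]ᵀ
= [(4)(-1) + (2)(-11), (-2)(-1) + (2)(-11)]ᵀ
= [-26, -20]ᵀ
Result: (-26, -20)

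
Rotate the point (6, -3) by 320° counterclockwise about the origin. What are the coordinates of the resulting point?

Rotation matrix for 320°: [[cos 320°, -sin 320°], [sin 320°, cos 320°]] ≈ [[0.766044, 0.642788], [-0.642788, 0.766044]]
[[0.766044, 0.642788], [-0.642788, 0.766044]] × [6, -3]ᵀ ≈ [2.6679, -6.1549]ᵀ
Result: (2.6679, -6.1549)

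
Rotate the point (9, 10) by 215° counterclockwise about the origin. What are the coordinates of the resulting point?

Rotation matrix for 215°: [[cos 215°, -sin 215°], [sin 215°, cos 215°]] ≈ [[-0.819152, 0.573576], [-0.573576, -0.819152]]
[[-0.819152, 0.573576], [-0.573576, -0.819152]] × [9, 10]ᵀ ≈ [-1.6366, -13.3537]ᵀ
Result: (-1.6366, -13.3537)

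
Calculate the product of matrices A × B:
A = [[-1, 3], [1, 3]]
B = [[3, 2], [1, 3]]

Matrix multiplication:
C[0][0] = -1×3 + 3×1 = 0
C[0][1] = -1×2 + 3×3 = 7
C[1][0] = 1×3 + 3×1 = 6
C[1][1] = 1×2 + 3×3 = 11
Result: [[0, 7], [6, 11]]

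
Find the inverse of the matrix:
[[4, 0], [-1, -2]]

For [[a,b],[c,d]], inverse = (1/det)·[[d,-b],[-c,a]]
det = (4)(-2) - (0)(-1) = -8 - 0 = -8
Inverse = (1/-8)·[[-2, 0], [1, 4]]
= [[1/4, 0], [-1/8, -1/2]]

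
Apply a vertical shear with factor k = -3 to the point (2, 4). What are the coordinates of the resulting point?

Shear matrix for vertical shear with factor k = -3:
[[1, 0], [-3, 1]]
Result: (2, 4) → (2, -2)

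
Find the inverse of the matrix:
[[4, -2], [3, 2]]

For [[a,b],[c,d]], inverse = (1/det)·[[d,-b],[-c,a]]
det = (4)(2) - (-2)(3) = 8 - -6 = 14
Inverse = (1/14)·[[2, 2], [-3, 4]]
= [[1/7, 1/7], [-3/14, 2/7]]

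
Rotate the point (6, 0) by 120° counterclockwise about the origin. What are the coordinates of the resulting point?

Rotation matrix for 120°: [[cos 120°, -sin 120°], [sin 120°, cos 120°]] ≈ [[-0.500000, -0.866025], [0.866025, -0.500000]]
[[-0.500000, -0.866025], [0.866025, -0.500000]] × [6, 0]ᵀ ≈ [-3, 5.1962]ᵀ
Result: (-3, 5.1962)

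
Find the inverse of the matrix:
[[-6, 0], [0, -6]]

For [[a,b],[c,d]], inverse = (1/det)·[[d,-b],[-c,a]]
det = (-6)(-6) - (0)(0) = 36 - 0 = 36
Inverse = (1/36)·[[-6, 0], [0, -6]]
= [[-1/6, 0], [0, -1/6]]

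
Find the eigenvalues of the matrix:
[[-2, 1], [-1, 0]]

Characteristic equation: det(A - λI) = 0
λ² - (trace)λ + (det) = 0
trace = -2 + 0 = -2, det = (-2)(0) - (1)(-1) = 1
λ² - (-2)λ + (1) = 0
λ = (-2 ± √((-2)² - 4·(1))) / 2 = (-2 ± √0) / 2
Solving: λ = -1, -1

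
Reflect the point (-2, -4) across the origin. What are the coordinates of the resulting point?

Reflection across origin: (-2, -4) → (2, 4)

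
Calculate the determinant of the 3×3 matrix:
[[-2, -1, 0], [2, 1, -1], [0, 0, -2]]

Expansion along first row:
det = -2·det([[1,-1],[0,-2]]) - -1·det([[2,-1],[0,-2]]) + 0·det([[2,1],[0,0]])
    = -2·(1·-2 - -1·0) - -1·(2·-2 - -1·0) + 0·(2·0 - 1·0)
    = -2·-2 - -1·-4 + 0·0
    = 4 + -4 + 0 = 0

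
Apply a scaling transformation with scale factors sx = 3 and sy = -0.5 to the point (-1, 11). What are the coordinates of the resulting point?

Scaling matrix:
[[3, 0], [0, -0.50]]
Result: (-1 × 3, 11 × -0.5) = (-3, -5.5)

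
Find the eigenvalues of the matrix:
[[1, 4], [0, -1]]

Characteristic equation: det(A - λI) = 0
λ² - (trace)λ + (det) = 0
trace = 1 + -1 = 0, det = (1)(-1) - (4)(0) = -1
λ² - (0)λ + (-1) = 0
λ = (0 ± √((0)² - 4·(-1))) / 2 = (0 ± √4) / 2
Solving: λ = -1, 1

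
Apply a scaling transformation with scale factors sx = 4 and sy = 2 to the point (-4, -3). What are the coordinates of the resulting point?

Scaling matrix:
[[4, 0], [0, 2]]
Result: (-4 × 4, -3 × 2) = (-16, -6)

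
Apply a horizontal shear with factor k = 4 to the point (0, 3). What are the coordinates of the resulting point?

Shear matrix for horizontal shear with factor k = 4:
[[1, 4], [0, 1]]
Result: (0, 3) → (12, 3)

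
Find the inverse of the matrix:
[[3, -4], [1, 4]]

For [[a,b],[c,d]], inverse = (1/det)·[[d,-b],[-c,a]]
det = (3)(4) - (-4)(1) = 12 - -4 = 16
Inverse = (1/16)·[[4, 4], [-1, 3]]
= [[1/4, 1/4], [-1/16, 3/16]]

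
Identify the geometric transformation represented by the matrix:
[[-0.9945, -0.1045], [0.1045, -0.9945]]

This matrix represents: rotation by 174° counterclockwise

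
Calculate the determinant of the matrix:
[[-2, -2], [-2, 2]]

For a 2×2 matrix [[a, b], [c, d]], det = ad - bc
det = (-2)(2) - (-2)(-2) = -4 - 4 = -8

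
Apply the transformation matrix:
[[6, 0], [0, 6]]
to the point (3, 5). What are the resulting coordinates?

Matrix multiplication:
[[6, 0], [0, 6]] × [3, 5]ᵀ
= [(6)(3) + (0)(5), (0)(3) + (6)(5)]ᵀ
= [18, 30]ᵀ
Result: (18, 30)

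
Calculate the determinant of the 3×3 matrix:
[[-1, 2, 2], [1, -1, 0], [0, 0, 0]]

Expansion along first row:
det = -1·det([[-1,0],[0,0]]) - 2·det([[1,0],[0,0]]) + 2·det([[1,-1],[0,0]])
    = -1·(-1·0 - 0·0) - 2·(1·0 - 0·0) + 2·(1·0 - -1·0)
    = -1·0 - 2·0 + 2·0
    = 0 + 0 + 0 = 0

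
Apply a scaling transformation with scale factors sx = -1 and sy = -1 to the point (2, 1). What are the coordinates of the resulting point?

Scaling matrix:
[[-1, 0], [0, -1]]
Result: (2 × -1, 1 × -1) = (-2, -1)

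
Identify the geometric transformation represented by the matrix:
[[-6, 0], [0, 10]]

This matrix represents: non-uniform scaling by sx = -6, sy = 10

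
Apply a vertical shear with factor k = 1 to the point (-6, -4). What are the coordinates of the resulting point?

Shear matrix for vertical shear with factor k = 1:
[[1, 0], [1, 1]]
Result: (-6, -4) → (-6, -10)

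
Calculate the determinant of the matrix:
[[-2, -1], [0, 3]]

For a 2×2 matrix [[a, b], [c, d]], det = ad - bc
det = (-2)(3) - (-1)(0) = -6 - 0 = -6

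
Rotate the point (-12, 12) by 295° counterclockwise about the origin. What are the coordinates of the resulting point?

Rotation matrix for 295°: [[cos 295°, -sin 295°], [sin 295°, cos 295°]] ≈ [[0.422618, 0.906308], [-0.906308, 0.422618]]
[[0.422618, 0.906308], [-0.906308, 0.422618]] × [-12, 12]ᵀ ≈ [5.8043, 15.9471]ᵀ
Result: (5.8043, 15.9471)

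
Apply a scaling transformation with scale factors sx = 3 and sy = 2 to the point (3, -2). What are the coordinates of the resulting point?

Scaling matrix:
[[3, 0], [0, 2]]
Result: (3 × 3, -2 × 2) = (9, -4)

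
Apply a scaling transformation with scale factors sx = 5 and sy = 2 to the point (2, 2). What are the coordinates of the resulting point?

Scaling matrix:
[[5, 0], [0, 2]]
Result: (2 × 5, 2 × 2) = (10, 4)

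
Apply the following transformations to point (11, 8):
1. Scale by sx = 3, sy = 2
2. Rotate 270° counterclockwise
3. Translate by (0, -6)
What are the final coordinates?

Step 1: Scale → (33, 16)
Step 2: Rotate 270° → (16, -33)
Step 3: Translate → (16, -39)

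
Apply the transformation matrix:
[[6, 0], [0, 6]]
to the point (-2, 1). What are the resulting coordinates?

Matrix multiplication:
[[6, 0], [0, 6]] × [-2, 1]ᵀ
= [(6)(-2) + (0)(1), (0)(-2) + (6)(1)]ᵀ
= [-12, 6]ᵀ
Result: (-12, 6)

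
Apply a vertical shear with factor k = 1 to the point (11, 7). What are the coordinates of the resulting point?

Shear matrix for vertical shear with factor k = 1:
[[1, 0], [1, 1]]
Result: (11, 7) → (11, 18)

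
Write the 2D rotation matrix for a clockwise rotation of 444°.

Rotation matrix formula: [[cos θ, -sin θ], [sin θ, cos θ]]
A clockwise rotation by 444° is equivalent to a counterclockwise rotation by -444°.
For θ = -444°:
cos(-444°) = 0.1045
sin(-444°) = -0.9945
Result: [[0.1045, 0.9945], [-0.9945, 0.1045]]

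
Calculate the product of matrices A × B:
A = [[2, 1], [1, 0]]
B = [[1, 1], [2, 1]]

Matrix multiplication:
C[0][0] = 2×1 + 1×2 = 4
C[0][1] = 2×1 + 1×1 = 3
C[1][0] = 1×1 + 0×2 = 1
C[1][1] = 1×1 + 0×1 = 1
Result: [[4, 3], [1, 1]]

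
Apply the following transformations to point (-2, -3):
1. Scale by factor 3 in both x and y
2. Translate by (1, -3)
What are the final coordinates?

Step 1: Scale (-2, -3) by 3 → (-6, -9)
Step 2: Translate by (1, -3) → (-5, -12)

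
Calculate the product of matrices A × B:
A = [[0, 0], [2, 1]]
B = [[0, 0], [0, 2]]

Matrix multiplication:
C[0][0] = 0×0 + 0×0 = 0
C[0][1] = 0×0 + 0×2 = 0
C[1][0] = 2×0 + 1×0 = 0
C[1][1] = 2×0 + 1×2 = 2
Result: [[0, 0], [0, 2]]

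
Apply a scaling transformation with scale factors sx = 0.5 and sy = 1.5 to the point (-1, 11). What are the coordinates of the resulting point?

Scaling matrix:
[[0.50, 0], [0, 1.50]]
Result: (-1 × 0.5, 11 × 1.5) = (-0.5, 16.5)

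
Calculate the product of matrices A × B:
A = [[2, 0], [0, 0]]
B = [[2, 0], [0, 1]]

Matrix multiplication:
C[0][0] = 2×2 + 0×0 = 4
C[0][1] = 2×0 + 0×1 = 0
C[1][0] = 0×2 + 0×0 = 0
C[1][1] = 0×0 + 0×1 = 0
Result: [[4, 0], [0, 0]]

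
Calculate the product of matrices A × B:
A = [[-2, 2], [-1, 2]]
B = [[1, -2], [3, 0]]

Matrix multiplication:
C[0][0] = -2×1 + 2×3 = 4
C[0][1] = -2×-2 + 2×0 = 4
C[1][0] = -1×1 + 2×3 = 5
C[1][1] = -1×-2 + 2×0 = 2
Result: [[4, 4], [5, 2]]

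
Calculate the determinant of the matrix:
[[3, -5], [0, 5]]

For a 2×2 matrix [[a, b], [c, d]], det = ad - bc
det = (3)(5) - (-5)(0) = 15 - 0 = 15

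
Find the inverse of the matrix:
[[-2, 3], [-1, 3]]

For [[a,b],[c,d]], inverse = (1/det)·[[d,-b],[-c,a]]
det = (-2)(3) - (3)(-1) = -6 - -3 = -3
Inverse = (1/-3)·[[3, -3], [1, -2]]
= [[-1, 1], [-1/3, 2/3]]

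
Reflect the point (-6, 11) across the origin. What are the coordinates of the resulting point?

Reflection across origin: (-6, 11) → (6, -11)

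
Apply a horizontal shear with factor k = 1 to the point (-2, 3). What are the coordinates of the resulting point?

Shear matrix for horizontal shear with factor k = 1:
[[1, 1], [0, 1]]
Result: (-2, 3) → (1, 3)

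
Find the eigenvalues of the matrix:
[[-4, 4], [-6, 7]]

Characteristic equation: det(A - λI) = 0
λ² - (trace)λ + (det) = 0
trace = -4 + 7 = 3, det = (-4)(7) - (4)(-6) = -4
λ² - (3)λ + (-4) = 0
λ = (3 ± √((3)² - 4·(-4))) / 2 = (3 ± √25) / 2
Solving: λ = -1, 4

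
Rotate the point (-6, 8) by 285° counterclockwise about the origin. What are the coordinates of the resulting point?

Rotation matrix for 285°: [[cos 285°, -sin 285°], [sin 285°, cos 285°]] ≈ [[0.258819, 0.965926], [-0.965926, 0.258819]]
[[0.258819, 0.965926], [-0.965926, 0.258819]] × [-6, 8]ᵀ ≈ [6.1745, 7.8661]ᵀ
Result: (6.1745, 7.8661)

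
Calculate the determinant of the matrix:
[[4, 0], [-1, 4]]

For a 2×2 matrix [[a, b], [c, d]], det = ad - bc
det = (4)(4) - (0)(-1) = 16 - 0 = 16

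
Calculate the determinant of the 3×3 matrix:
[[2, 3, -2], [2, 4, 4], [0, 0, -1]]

Expansion along first row:
det = 2·det([[4,4],[0,-1]]) - 3·det([[2,4],[0,-1]]) + -2·det([[2,4],[0,0]])
    = 2·(4·-1 - 4·0) - 3·(2·-1 - 4·0) + -2·(2·0 - 4·0)
    = 2·-4 - 3·-2 + -2·0
    = -8 + 6 + 0 = -2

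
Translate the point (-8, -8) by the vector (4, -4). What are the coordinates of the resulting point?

Translation by (4, -4) (homogeneous matrix [[1, 0, 4], [0, 1, -4], [0, 0, 1]]):
x' = -8 + 4 = -4
y' = -8 + -4 = -12
Result: (-4, -12)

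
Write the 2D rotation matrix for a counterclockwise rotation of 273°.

Rotation matrix formula: [[cos θ, -sin θ], [sin θ, cos θ]]
For θ = 273°:
cos(273°) = 0.0523
sin(273°) = -0.9986
Result: [[0.0523, 0.9986], [-0.9986, 0.0523]]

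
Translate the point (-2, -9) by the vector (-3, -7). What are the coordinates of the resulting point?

Translation by (-3, -7) (homogeneous matrix [[1, 0, -3], [0, 1, -7], [0, 0, 1]]):
x' = -2 + -3 = -5
y' = -9 + -7 = -16
Result: (-5, -16)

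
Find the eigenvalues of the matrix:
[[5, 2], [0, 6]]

Characteristic equation: det(A - λI) = 0
λ² - (trace)λ + (det) = 0
trace = 5 + 6 = 11, det = (5)(6) - (2)(0) = 30
λ² - (11)λ + (30) = 0
λ = (11 ± √((11)² - 4·(30))) / 2 = (11 ± √1) / 2
Solving: λ = 5, 6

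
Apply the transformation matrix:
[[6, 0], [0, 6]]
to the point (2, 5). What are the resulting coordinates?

Matrix multiplication:
[[6, 0], [0, 6]] × [2, 5]ᵀ
= [(6)(2) + (0)(5), (0)(2) + (6)(5)]ᵀ
= [12, 30]ᵀ
Result: (12, 30)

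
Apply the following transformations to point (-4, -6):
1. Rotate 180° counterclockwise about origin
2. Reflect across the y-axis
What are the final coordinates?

Step 1: Rotate 180° → (4, 6)
Step 2: Reflect across y-axis → (-4, 6)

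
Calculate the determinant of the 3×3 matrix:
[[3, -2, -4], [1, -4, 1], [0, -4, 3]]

Expansion along first row:
det = 3·det([[-4,1],[-4,3]]) - -2·det([[1,1],[0,3]]) + -4·det([[1,-4],[0,-4]])
    = 3·(-4·3 - 1·-4) - -2·(1·3 - 1·0) + -4·(1·-4 - -4·0)
    = 3·-8 - -2·3 + -4·-4
    = -24 + 6 + 16 = -2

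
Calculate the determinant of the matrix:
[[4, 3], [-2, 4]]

For a 2×2 matrix [[a, b], [c, d]], det = ad - bc
det = (4)(4) - (3)(-2) = 16 - -6 = 22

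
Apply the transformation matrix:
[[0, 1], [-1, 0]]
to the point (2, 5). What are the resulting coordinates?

Matrix multiplication:
[[0, 1], [-1, 0]] × [2, 5]ᵀ
= [(0)(2) + (1)(5), (-1)(2) + (0)(5)]ᵀ
= [5, -2]ᵀ
Result: (5, -2)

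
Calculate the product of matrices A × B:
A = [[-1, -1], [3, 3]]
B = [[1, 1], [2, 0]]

Matrix multiplication:
C[0][0] = -1×1 + -1×2 = -3
C[0][1] = -1×1 + -1×0 = -1
C[1][0] = 3×1 + 3×2 = 9
C[1][1] = 3×1 + 3×0 = 3
Result: [[-3, -1], [9, 3]]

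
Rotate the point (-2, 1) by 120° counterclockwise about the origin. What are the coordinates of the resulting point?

Rotation matrix for 120°: [[cos 120°, -sin 120°], [sin 120°, cos 120°]] ≈ [[-0.500000, -0.866025], [0.866025, -0.500000]]
[[-0.500000, -0.866025], [0.866025, -0.500000]] × [-2, 1]ᵀ ≈ [0.1340, -2.2321]ᵀ
Result: (0.1340, -2.2321)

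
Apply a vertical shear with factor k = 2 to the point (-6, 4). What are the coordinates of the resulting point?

Shear matrix for vertical shear with factor k = 2:
[[1, 0], [2, 1]]
Result: (-6, 4) → (-6, -8)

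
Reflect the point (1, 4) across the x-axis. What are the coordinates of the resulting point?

Reflection across x-axis: (1, 4) → (1, -4)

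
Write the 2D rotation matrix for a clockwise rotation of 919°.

Rotation matrix formula: [[cos θ, -sin θ], [sin θ, cos θ]]
A clockwise rotation by 919° is equivalent to a counterclockwise rotation by -919°.
For θ = -919°:
cos(-919°) = -0.9455
sin(-919°) = 0.3256
Result: [[-0.9455, -0.3256], [0.3256, -0.9455]]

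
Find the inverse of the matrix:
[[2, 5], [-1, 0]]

For [[a,b],[c,d]], inverse = (1/det)·[[d,-b],[-c,a]]
det = (2)(0) - (5)(-1) = 0 - -5 = 5
Inverse = (1/5)·[[0, -5], [1, 2]]
= [[0, -1], [1/5, 2/5]]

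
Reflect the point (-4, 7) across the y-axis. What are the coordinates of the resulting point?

Reflection across y-axis: (-4, 7) → (4, 7)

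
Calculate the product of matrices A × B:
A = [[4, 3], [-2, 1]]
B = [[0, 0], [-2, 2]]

Matrix multiplication:
C[0][0] = 4×0 + 3×-2 = -6
C[0][1] = 4×0 + 3×2 = 6
C[1][0] = -2×0 + 1×-2 = -2
C[1][1] = -2×0 + 1×2 = 2
Result: [[-6, 6], [-2, 2]]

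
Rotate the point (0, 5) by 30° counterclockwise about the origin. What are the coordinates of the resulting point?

Rotation matrix for 30°: [[cos 30°, -sin 30°], [sin 30°, cos 30°]] ≈ [[0.866025, -0.500000], [0.500000, 0.866025]]
[[0.866025, -0.500000], [0.500000, 0.866025]] × [0, 5]ᵀ ≈ [-2.5000, 4.3301]ᵀ
Result: (-2.5000, 4.3301)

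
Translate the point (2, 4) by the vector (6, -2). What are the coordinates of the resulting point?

Translation by (6, -2) (homogeneous matrix [[1, 0, 6], [0, 1, -2], [0, 0, 1]]):
x' = 2 + 6 = 8
y' = 4 + -2 = 2
Result: (8, 2)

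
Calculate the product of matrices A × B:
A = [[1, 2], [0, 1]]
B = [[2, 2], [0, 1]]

Matrix multiplication:
C[0][0] = 1×2 + 2×0 = 2
C[0][1] = 1×2 + 2×1 = 4
C[1][0] = 0×2 + 1×0 = 0
C[1][1] = 0×2 + 1×1 = 1
Result: [[2, 4], [0, 1]]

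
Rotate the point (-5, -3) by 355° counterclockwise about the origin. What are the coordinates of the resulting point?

Rotation matrix for 355°: [[cos 355°, -sin 355°], [sin 355°, cos 355°]] ≈ [[0.996195, 0.087156], [-0.087156, 0.996195]]
[[0.996195, 0.087156], [-0.087156, 0.996195]] × [-5, -3]ᵀ ≈ [-5.2424, -2.5528]ᵀ
Result: (-5.2424, -2.5528)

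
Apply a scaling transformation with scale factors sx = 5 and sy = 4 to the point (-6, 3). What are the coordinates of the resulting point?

Scaling matrix:
[[5, 0], [0, 4]]
Result: (-6 × 5, 3 × 4) = (-30, 12)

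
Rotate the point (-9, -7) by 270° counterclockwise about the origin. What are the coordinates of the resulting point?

Rotation matrix for 270°: [[cos 270°, -sin 270°], [sin 270°, cos 270°]] = [[0, 1], [-1, 0]]
[[0, 1], [-1, 0]] × [-9, -7]ᵀ = [-7, 9]ᵀ
Result: (-7, 9)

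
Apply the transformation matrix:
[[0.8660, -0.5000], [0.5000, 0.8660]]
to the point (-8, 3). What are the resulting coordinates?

Matrix multiplication:
[[0.8660, -0.5000], [0.5000, 0.8660]] × [-8, 3]ᵀ
= [(0.8660)(-8) + (-0.5000)(3), (0.5000)(-8) + (0.8660)(3)]ᵀ
= [-8.4280, -1.4020]ᵀ
Result: (-8.4280, -1.4020)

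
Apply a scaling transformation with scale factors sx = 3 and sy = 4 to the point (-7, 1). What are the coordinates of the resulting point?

Scaling matrix:
[[3, 0], [0, 4]]
Result: (-7 × 3, 1 × 4) = (-21, 4)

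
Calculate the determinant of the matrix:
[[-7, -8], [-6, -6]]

For a 2×2 matrix [[a, b], [c, d]], det = ad - bc
det = (-7)(-6) - (-8)(-6) = 42 - 48 = -6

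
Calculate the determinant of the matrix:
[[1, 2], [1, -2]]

For a 2×2 matrix [[a, b], [c, d]], det = ad - bc
det = (1)(-2) - (2)(1) = -2 - 2 = -4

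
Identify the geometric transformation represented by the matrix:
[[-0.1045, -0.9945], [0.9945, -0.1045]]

This matrix represents: rotation by 96° counterclockwise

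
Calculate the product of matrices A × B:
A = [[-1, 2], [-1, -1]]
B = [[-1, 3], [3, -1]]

Matrix multiplication:
C[0][0] = -1×-1 + 2×3 = 7
C[0][1] = -1×3 + 2×-1 = -5
C[1][0] = -1×-1 + -1×3 = -2
C[1][1] = -1×3 + -1×-1 = -2
Result: [[7, -5], [-2, -2]]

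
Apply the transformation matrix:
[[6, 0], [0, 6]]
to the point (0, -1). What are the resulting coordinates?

Matrix multiplication:
[[6, 0], [0, 6]] × [0, -1]ᵀ
= [(6)(0) + (0)(-1), (0)(0) + (6)(-1)]ᵀ
= [0, -6]ᵀ
Result: (0, -6)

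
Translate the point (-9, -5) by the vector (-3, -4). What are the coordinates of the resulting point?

Translation by (-3, -4) (homogeneous matrix [[1, 0, -3], [0, 1, -4], [0, 0, 1]]):
x' = -9 + -3 = -12
y' = -5 + -4 = -9
Result: (-12, -9)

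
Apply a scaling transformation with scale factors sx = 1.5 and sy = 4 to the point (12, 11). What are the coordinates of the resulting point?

Scaling matrix:
[[1.50, 0], [0, 4]]
Result: (12 × 1.5, 11 × 4) = (18, 44)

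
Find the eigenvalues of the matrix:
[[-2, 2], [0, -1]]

Characteristic equation: det(A - λI) = 0
λ² - (trace)λ + (det) = 0
trace = -2 + -1 = -3, det = (-2)(-1) - (2)(0) = 2
λ² - (-3)λ + (2) = 0
λ = (-3 ± √((-3)² - 4·(2))) / 2 = (-3 ± √1) / 2
Solving: λ = -2, -1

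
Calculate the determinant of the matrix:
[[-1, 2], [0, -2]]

For a 2×2 matrix [[a, b], [c, d]], det = ad - bc
det = (-1)(-2) - (2)(0) = 2 - 0 = 2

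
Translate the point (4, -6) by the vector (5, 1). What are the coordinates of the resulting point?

Translation by (5, 1) (homogeneous matrix [[1, 0, 5], [0, 1, 1], [0, 0, 1]]):
x' = 4 + 5 = 9
y' = -6 + 1 = -5
Result: (9, -5)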